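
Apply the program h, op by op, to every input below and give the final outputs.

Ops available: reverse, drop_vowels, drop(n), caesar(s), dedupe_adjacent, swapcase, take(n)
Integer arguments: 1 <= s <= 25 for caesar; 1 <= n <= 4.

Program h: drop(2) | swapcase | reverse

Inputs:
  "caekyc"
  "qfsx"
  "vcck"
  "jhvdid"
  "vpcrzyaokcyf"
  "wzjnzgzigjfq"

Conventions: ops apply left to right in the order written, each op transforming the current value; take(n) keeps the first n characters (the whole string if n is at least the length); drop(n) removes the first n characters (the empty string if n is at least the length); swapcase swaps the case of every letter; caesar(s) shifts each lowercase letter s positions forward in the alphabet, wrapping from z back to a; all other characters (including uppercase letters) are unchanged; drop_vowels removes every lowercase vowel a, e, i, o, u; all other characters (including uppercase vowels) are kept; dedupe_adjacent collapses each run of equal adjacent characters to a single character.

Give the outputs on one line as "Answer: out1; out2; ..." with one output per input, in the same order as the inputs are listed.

"CYKE"; "XS"; "KC"; "DIDV"; "FYCKOAYZRC"; "QFJGIZGZNJ"

Execution, op by op:
  "caekyc" -> "ekyc" -> "EKYC" -> "CYKE"
  "qfsx" -> "sx" -> "SX" -> "XS"
  "vcck" -> "ck" -> "CK" -> "KC"
  "jhvdid" -> "vdid" -> "VDID" -> "DIDV"
  "vpcrzyaokcyf" -> "crzyaokcyf" -> "CRZYAOKCYF" -> "FYCKOAYZRC"
  "wzjnzgzigjfq" -> "jnzgzigjfq" -> "JNZGZIGJFQ" -> "QFJGIZGZNJ"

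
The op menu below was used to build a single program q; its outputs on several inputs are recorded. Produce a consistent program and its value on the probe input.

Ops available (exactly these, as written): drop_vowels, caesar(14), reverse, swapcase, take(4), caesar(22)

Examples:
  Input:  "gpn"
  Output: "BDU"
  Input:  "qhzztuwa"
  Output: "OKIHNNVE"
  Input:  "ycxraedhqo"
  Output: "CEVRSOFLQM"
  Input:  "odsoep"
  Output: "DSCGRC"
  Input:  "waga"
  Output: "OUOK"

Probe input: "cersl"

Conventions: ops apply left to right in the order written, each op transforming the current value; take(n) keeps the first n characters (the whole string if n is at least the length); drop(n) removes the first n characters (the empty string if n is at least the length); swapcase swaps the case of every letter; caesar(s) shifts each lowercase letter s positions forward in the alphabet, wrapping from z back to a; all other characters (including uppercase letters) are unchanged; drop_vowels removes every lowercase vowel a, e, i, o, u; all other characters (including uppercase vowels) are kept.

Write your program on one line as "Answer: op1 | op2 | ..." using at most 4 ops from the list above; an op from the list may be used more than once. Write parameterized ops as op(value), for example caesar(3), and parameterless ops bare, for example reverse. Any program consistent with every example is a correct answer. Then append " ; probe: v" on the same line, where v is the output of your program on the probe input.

reverse | caesar(14) | swapcase ; probe: "ZGFSQ"

Check, running the answer program on each example:
  "gpn" -> "npg" -> "bdu" -> "BDU"
  "qhzztuwa" -> "awutzzhq" -> "okihnnve" -> "OKIHNNVE"
  "ycxraedhqo" -> "oqhdearxcy" -> "cevrsoflqm" -> "CEVRSOFLQM"
  "odsoep" -> "peosdo" -> "dscgrc" -> "DSCGRC"
  "waga" -> "agaw" -> "ouok" -> "OUOK"
  probe: "cersl" -> "lsrec" -> "zgfsq" -> "ZGFSQ"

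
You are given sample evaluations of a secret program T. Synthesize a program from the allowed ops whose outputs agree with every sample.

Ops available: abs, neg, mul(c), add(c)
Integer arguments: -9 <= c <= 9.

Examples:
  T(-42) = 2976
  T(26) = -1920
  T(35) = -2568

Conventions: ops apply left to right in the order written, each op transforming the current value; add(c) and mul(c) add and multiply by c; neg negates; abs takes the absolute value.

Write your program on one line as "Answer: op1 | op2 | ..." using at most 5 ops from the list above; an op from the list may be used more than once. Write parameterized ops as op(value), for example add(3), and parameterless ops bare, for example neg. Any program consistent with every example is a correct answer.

add(1) | mul(9) | add(-3) | neg | mul(8)

Check, running the answer program on each example:
  -42 -> -41 -> -369 -> -372 -> 372 -> 2976
  26 -> 27 -> 243 -> 240 -> -240 -> -1920
  35 -> 36 -> 324 -> 321 -> -321 -> -2568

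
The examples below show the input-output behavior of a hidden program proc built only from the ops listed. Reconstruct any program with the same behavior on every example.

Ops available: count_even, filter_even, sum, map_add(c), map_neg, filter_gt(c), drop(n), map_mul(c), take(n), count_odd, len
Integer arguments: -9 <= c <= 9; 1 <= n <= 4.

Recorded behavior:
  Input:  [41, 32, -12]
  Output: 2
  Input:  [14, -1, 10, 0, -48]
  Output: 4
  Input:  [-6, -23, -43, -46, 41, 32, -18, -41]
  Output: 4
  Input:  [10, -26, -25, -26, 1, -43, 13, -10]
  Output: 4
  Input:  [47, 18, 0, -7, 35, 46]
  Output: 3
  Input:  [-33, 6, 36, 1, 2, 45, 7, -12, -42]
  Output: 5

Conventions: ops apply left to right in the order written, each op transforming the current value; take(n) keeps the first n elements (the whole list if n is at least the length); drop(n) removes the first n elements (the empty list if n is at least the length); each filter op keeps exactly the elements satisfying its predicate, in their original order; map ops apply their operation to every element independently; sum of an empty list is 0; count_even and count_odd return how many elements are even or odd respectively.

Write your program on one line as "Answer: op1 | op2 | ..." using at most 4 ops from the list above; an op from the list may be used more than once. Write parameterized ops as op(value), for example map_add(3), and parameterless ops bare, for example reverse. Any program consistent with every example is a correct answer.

filter_even | map_neg | len

Check, running the answer program on each example:
  [41, 32, -12] -> [32, -12] -> [-32, 12] -> 2
  [14, -1, 10, 0, -48] -> [14, 10, 0, -48] -> [-14, -10, 0, 48] -> 4
  [-6, -23, -43, -46, 41, 32, -18, -41] -> [-6, -46, 32, -18] -> [6, 46, -32, 18] -> 4
  [10, -26, -25, -26, 1, -43, 13, -10] -> [10, -26, -26, -10] -> [-10, 26, 26, 10] -> 4
  [47, 18, 0, -7, 35, 46] -> [18, 0, 46] -> [-18, 0, -46] -> 3
  [-33, 6, 36, 1, 2, 45, 7, -12, -42] -> [6, 36, 2, -12, -42] -> [-6, -36, -2, 12, 42] -> 5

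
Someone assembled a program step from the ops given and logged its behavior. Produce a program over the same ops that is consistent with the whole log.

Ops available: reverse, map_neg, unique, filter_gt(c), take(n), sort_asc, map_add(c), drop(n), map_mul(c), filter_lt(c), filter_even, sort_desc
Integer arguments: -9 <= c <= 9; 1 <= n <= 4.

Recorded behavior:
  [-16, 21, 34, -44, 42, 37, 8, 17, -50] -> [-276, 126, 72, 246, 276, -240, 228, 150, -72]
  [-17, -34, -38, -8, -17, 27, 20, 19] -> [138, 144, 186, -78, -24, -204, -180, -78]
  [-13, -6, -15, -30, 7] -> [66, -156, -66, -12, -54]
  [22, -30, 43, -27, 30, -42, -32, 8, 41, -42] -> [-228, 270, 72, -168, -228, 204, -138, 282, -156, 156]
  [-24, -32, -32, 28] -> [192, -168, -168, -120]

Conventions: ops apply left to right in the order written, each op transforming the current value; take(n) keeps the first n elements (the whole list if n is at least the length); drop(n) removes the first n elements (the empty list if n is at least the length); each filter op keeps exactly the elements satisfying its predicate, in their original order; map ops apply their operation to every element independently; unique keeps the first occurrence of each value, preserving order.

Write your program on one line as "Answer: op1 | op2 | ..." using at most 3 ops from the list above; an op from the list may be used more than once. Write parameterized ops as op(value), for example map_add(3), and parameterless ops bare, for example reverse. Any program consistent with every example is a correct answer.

reverse | map_add(4) | map_mul(6)

Check, running the answer program on each example:
  [-16, 21, 34, -44, 42, 37, 8, 17, -50] -> [-50, 17, 8, 37, 42, -44, 34, 21, -16] -> [-46, 21, 12, 41, 46, -40, 38, 25, -12] -> [-276, 126, 72, 246, 276, -240, 228, 150, -72]
  [-17, -34, -38, -8, -17, 27, 20, 19] -> [19, 20, 27, -17, -8, -38, -34, -17] -> [23, 24, 31, -13, -4, -34, -30, -13] -> [138, 144, 186, -78, -24, -204, -180, -78]
  [-13, -6, -15, -30, 7] -> [7, -30, -15, -6, -13] -> [11, -26, -11, -2, -9] -> [66, -156, -66, -12, -54]
  [22, -30, 43, -27, 30, -42, -32, 8, 41, -42] -> [-42, 41, 8, -32, -42, 30, -27, 43, -30, 22] -> [-38, 45, 12, -28, -38, 34, -23, 47, -26, 26] -> [-228, 270, 72, -168, -228, 204, -138, 282, -156, 156]
  [-24, -32, -32, 28] -> [28, -32, -32, -24] -> [32, -28, -28, -20] -> [192, -168, -168, -120]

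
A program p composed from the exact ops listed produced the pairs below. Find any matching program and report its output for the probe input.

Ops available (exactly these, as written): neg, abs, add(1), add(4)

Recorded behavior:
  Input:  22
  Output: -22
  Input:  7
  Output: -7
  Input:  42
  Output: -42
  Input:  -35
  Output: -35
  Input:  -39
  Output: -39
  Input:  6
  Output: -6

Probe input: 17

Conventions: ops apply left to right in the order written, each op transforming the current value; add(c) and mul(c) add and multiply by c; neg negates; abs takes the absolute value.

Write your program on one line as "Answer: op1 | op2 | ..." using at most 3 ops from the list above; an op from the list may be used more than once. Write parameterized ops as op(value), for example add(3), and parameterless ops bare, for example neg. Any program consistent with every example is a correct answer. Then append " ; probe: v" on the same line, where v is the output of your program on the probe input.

neg | abs | neg ; probe: -17

Check, running the answer program on each example:
  22 -> -22 -> 22 -> -22
  7 -> -7 -> 7 -> -7
  42 -> -42 -> 42 -> -42
  -35 -> 35 -> 35 -> -35
  -39 -> 39 -> 39 -> -39
  6 -> -6 -> 6 -> -6
  probe: 17 -> -17 -> 17 -> -17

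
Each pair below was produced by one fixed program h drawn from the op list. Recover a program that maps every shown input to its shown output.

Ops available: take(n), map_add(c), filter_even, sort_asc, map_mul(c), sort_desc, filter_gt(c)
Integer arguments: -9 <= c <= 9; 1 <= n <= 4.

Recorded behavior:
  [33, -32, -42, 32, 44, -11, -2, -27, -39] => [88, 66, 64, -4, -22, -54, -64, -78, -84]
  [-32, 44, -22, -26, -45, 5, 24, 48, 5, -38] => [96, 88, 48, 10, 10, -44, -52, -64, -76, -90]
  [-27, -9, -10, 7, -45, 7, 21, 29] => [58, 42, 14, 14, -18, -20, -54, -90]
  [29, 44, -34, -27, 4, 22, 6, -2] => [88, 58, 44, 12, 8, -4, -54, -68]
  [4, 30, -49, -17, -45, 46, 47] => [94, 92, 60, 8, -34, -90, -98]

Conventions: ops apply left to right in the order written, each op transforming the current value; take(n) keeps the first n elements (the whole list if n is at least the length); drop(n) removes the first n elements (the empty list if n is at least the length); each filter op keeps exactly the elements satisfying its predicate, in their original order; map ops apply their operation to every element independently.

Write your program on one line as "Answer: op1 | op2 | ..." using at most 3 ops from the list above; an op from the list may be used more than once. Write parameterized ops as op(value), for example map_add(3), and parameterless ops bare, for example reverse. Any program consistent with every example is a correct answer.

map_mul(2) | sort_desc

Check, running the answer program on each example:
  [33, -32, -42, 32, 44, -11, -2, -27, -39] -> [66, -64, -84, 64, 88, -22, -4, -54, -78] -> [88, 66, 64, -4, -22, -54, -64, -78, -84]
  [-32, 44, -22, -26, -45, 5, 24, 48, 5, -38] -> [-64, 88, -44, -52, -90, 10, 48, 96, 10, -76] -> [96, 88, 48, 10, 10, -44, -52, -64, -76, -90]
  [-27, -9, -10, 7, -45, 7, 21, 29] -> [-54, -18, -20, 14, -90, 14, 42, 58] -> [58, 42, 14, 14, -18, -20, -54, -90]
  [29, 44, -34, -27, 4, 22, 6, -2] -> [58, 88, -68, -54, 8, 44, 12, -4] -> [88, 58, 44, 12, 8, -4, -54, -68]
  [4, 30, -49, -17, -45, 46, 47] -> [8, 60, -98, -34, -90, 92, 94] -> [94, 92, 60, 8, -34, -90, -98]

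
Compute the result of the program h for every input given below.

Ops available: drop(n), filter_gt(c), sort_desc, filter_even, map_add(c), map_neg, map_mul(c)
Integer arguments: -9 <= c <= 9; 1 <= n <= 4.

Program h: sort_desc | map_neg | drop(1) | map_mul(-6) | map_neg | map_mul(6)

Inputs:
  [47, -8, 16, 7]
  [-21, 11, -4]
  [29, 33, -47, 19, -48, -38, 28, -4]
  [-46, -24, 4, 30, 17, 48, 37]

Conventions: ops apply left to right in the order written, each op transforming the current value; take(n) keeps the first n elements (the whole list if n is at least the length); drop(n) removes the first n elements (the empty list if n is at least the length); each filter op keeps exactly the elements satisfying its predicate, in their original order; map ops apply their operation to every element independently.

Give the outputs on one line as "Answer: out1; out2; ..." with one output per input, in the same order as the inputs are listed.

Execution, op by op:
  [47, -8, 16, 7] -> [47, 16, 7, -8] -> [-47, -16, -7, 8] -> [-16, -7, 8] -> [96, 42, -48] -> [-96, -42, 48] -> [-576, -252, 288]
  [-21, 11, -4] -> [11, -4, -21] -> [-11, 4, 21] -> [4, 21] -> [-24, -126] -> [24, 126] -> [144, 756]
  [29, 33, -47, 19, -48, -38, 28, -4] -> [33, 29, 28, 19, -4, -38, -47, -48] -> [-33, -29, -28, -19, 4, 38, 47, 48] -> [-29, -28, -19, 4, 38, 47, 48] -> [174, 168, 114, -24, -228, -282, -288] -> [-174, -168, -114, 24, 228, 282, 288] -> [-1044, -1008, -684, 144, 1368, 1692, 1728]
  [-46, -24, 4, 30, 17, 48, 37] -> [48, 37, 30, 17, 4, -24, -46] -> [-48, -37, -30, -17, -4, 24, 46] -> [-37, -30, -17, -4, 24, 46] -> [222, 180, 102, 24, -144, -276] -> [-222, -180, -102, -24, 144, 276] -> [-1332, -1080, -612, -144, 864, 1656]

[-576, -252, 288]; [144, 756]; [-1044, -1008, -684, 144, 1368, 1692, 1728]; [-1332, -1080, -612, -144, 864, 1656]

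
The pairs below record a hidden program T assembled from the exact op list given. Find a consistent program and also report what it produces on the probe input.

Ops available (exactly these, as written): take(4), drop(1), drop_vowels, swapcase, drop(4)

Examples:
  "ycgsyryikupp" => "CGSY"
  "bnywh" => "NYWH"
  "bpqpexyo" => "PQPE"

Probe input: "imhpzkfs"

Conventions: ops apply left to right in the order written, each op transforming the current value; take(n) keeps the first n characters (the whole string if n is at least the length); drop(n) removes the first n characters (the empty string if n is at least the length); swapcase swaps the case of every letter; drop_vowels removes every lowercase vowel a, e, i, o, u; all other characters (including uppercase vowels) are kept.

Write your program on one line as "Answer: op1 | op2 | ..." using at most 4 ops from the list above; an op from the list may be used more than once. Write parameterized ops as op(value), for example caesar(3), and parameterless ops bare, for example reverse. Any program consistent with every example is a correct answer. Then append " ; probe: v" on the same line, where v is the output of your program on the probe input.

drop(1) | take(4) | swapcase ; probe: "MHPZ"

Check, running the answer program on each example:
  "ycgsyryikupp" -> "cgsyryikupp" -> "cgsy" -> "CGSY"
  "bnywh" -> "nywh" -> "nywh" -> "NYWH"
  "bpqpexyo" -> "pqpexyo" -> "pqpe" -> "PQPE"
  probe: "imhpzkfs" -> "mhpzkfs" -> "mhpz" -> "MHPZ"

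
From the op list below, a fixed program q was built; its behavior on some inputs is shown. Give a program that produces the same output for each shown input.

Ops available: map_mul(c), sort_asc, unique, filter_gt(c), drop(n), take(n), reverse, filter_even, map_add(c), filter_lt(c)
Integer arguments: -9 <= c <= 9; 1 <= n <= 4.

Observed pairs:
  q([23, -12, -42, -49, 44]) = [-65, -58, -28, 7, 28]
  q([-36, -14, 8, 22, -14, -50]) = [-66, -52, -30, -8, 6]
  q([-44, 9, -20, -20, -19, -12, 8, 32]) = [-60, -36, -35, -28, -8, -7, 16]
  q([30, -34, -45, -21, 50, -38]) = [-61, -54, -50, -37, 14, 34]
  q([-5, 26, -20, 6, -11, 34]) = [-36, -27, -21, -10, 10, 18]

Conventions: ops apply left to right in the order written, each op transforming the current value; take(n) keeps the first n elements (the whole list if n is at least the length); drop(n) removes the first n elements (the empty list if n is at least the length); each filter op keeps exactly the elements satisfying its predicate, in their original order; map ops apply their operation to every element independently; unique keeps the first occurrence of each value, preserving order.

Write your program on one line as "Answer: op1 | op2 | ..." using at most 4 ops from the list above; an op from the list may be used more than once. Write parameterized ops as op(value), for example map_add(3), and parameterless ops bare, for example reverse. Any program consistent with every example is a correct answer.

map_add(-9) | sort_asc | map_add(-7) | unique

Check, running the answer program on each example:
  [23, -12, -42, -49, 44] -> [14, -21, -51, -58, 35] -> [-58, -51, -21, 14, 35] -> [-65, -58, -28, 7, 28] -> [-65, -58, -28, 7, 28]
  [-36, -14, 8, 22, -14, -50] -> [-45, -23, -1, 13, -23, -59] -> [-59, -45, -23, -23, -1, 13] -> [-66, -52, -30, -30, -8, 6] -> [-66, -52, -30, -8, 6]
  [-44, 9, -20, -20, -19, -12, 8, 32] -> [-53, 0, -29, -29, -28, -21, -1, 23] -> [-53, -29, -29, -28, -21, -1, 0, 23] -> [-60, -36, -36, -35, -28, -8, -7, 16] -> [-60, -36, -35, -28, -8, -7, 16]
  [30, -34, -45, -21, 50, -38] -> [21, -43, -54, -30, 41, -47] -> [-54, -47, -43, -30, 21, 41] -> [-61, -54, -50, -37, 14, 34] -> [-61, -54, -50, -37, 14, 34]
  [-5, 26, -20, 6, -11, 34] -> [-14, 17, -29, -3, -20, 25] -> [-29, -20, -14, -3, 17, 25] -> [-36, -27, -21, -10, 10, 18] -> [-36, -27, -21, -10, 10, 18]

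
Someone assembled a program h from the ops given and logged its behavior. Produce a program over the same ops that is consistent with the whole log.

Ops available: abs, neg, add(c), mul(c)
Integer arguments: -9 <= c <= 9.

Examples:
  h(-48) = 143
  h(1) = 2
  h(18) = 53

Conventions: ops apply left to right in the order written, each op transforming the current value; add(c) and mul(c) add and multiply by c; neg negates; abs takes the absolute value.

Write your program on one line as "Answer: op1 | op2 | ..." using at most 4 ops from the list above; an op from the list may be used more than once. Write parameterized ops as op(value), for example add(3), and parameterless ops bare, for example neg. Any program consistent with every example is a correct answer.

abs | mul(3) | add(-1)

Check, running the answer program on each example:
  -48 -> 48 -> 144 -> 143
  1 -> 1 -> 3 -> 2
  18 -> 18 -> 54 -> 53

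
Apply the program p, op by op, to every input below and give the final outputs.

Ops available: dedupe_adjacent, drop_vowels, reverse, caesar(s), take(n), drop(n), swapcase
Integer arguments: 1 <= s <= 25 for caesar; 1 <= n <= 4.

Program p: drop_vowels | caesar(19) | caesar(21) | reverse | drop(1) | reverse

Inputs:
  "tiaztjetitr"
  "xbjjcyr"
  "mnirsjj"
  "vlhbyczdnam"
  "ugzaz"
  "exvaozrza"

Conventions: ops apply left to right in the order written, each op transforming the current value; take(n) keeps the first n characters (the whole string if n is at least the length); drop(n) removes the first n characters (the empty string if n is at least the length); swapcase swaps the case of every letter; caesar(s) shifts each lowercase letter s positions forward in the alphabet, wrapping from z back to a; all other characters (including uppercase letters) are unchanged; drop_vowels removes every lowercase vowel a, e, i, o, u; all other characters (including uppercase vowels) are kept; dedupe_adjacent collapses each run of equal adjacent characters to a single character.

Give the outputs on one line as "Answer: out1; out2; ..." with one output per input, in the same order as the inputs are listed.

Execution, op by op:
  "tiaztjetitr" -> "tztjttr" -> "msmcmmk" -> "hnhxhhf" -> "fhhxhnh" -> "hhxhnh" -> "hnhxhh"
  "xbjjcyr" -> "xbjjcyr" -> "quccvrk" -> "lpxxqmf" -> "fmqxxpl" -> "mqxxpl" -> "lpxxqm"
  "mnirsjj" -> "mnrsjj" -> "fgklcc" -> "abfgxx" -> "xxgfba" -> "xgfba" -> "abfgx"
  "vlhbyczdnam" -> "vlhbyczdnm" -> "oeaurvswgf" -> "jzvpmqnrba" -> "abrnqmpvzj" -> "brnqmpvzj" -> "jzvpmqnrb"
  "ugzaz" -> "gzz" -> "zss" -> "unn" -> "nnu" -> "nu" -> "un"
  "exvaozrza" -> "xvzrz" -> "qosks" -> "ljnfn" -> "nfnjl" -> "fnjl" -> "ljnf"

"hnhxhh"; "lpxxqm"; "abfgx"; "jzvpmqnrb"; "un"; "ljnf"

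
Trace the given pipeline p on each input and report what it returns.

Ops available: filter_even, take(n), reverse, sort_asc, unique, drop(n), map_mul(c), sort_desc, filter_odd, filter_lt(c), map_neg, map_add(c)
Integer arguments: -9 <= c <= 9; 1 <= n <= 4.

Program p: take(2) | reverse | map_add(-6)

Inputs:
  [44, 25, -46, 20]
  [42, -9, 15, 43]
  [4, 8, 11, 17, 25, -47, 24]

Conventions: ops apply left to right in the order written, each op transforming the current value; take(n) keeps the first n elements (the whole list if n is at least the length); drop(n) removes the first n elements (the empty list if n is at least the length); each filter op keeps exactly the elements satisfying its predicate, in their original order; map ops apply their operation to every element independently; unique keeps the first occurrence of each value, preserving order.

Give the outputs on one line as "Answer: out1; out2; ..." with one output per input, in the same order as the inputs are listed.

Execution, op by op:
  [44, 25, -46, 20] -> [44, 25] -> [25, 44] -> [19, 38]
  [42, -9, 15, 43] -> [42, -9] -> [-9, 42] -> [-15, 36]
  [4, 8, 11, 17, 25, -47, 24] -> [4, 8] -> [8, 4] -> [2, -2]

[19, 38]; [-15, 36]; [2, -2]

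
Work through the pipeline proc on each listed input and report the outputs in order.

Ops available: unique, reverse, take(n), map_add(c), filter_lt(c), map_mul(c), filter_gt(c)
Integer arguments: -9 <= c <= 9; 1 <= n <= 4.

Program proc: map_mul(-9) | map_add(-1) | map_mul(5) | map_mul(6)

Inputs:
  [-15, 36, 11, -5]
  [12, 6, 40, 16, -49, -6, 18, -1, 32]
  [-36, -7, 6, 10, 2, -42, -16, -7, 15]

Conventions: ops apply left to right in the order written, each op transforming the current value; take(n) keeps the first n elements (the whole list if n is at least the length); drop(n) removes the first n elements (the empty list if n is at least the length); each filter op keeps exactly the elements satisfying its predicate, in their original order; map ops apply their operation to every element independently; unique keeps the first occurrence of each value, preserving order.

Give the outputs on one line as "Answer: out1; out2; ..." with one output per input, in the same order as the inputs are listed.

[4020, -9750, -3000, 1320]; [-3270, -1650, -10830, -4350, 13200, 1590, -4890, 240, -8670]; [9690, 1860, -1650, -2730, -570, 11310, 4290, 1860, -4080]

Execution, op by op:
  [-15, 36, 11, -5] -> [135, -324, -99, 45] -> [134, -325, -100, 44] -> [670, -1625, -500, 220] -> [4020, -9750, -3000, 1320]
  [12, 6, 40, 16, -49, -6, 18, -1, 32] -> [-108, -54, -360, -144, 441, 54, -162, 9, -288] -> [-109, -55, -361, -145, 440, 53, -163, 8, -289] -> [-545, -275, -1805, -725, 2200, 265, -815, 40, -1445] -> [-3270, -1650, -10830, -4350, 13200, 1590, -4890, 240, -8670]
  [-36, -7, 6, 10, 2, -42, -16, -7, 15] -> [324, 63, -54, -90, -18, 378, 144, 63, -135] -> [323, 62, -55, -91, -19, 377, 143, 62, -136] -> [1615, 310, -275, -455, -95, 1885, 715, 310, -680] -> [9690, 1860, -1650, -2730, -570, 11310, 4290, 1860, -4080]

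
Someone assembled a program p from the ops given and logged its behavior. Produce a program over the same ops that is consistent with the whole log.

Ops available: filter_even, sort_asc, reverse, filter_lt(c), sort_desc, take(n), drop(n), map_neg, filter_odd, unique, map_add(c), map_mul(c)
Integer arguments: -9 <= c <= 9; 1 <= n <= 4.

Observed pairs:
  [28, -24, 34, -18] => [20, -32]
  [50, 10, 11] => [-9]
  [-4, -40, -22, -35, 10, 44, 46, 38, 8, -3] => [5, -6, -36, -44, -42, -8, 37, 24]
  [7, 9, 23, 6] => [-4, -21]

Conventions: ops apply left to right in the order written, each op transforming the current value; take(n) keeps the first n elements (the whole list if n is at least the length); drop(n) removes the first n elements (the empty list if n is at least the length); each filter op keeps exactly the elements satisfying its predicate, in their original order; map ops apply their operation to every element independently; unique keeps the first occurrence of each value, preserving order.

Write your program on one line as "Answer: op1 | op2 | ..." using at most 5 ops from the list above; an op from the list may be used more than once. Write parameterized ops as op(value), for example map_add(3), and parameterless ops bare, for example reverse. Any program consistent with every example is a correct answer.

map_add(-2) | drop(2) | map_neg | reverse

Check, running the answer program on each example:
  [28, -24, 34, -18] -> [26, -26, 32, -20] -> [32, -20] -> [-32, 20] -> [20, -32]
  [50, 10, 11] -> [48, 8, 9] -> [9] -> [-9] -> [-9]
  [-4, -40, -22, -35, 10, 44, 46, 38, 8, -3] -> [-6, -42, -24, -37, 8, 42, 44, 36, 6, -5] -> [-24, -37, 8, 42, 44, 36, 6, -5] -> [24, 37, -8, -42, -44, -36, -6, 5] -> [5, -6, -36, -44, -42, -8, 37, 24]
  [7, 9, 23, 6] -> [5, 7, 21, 4] -> [21, 4] -> [-21, -4] -> [-4, -21]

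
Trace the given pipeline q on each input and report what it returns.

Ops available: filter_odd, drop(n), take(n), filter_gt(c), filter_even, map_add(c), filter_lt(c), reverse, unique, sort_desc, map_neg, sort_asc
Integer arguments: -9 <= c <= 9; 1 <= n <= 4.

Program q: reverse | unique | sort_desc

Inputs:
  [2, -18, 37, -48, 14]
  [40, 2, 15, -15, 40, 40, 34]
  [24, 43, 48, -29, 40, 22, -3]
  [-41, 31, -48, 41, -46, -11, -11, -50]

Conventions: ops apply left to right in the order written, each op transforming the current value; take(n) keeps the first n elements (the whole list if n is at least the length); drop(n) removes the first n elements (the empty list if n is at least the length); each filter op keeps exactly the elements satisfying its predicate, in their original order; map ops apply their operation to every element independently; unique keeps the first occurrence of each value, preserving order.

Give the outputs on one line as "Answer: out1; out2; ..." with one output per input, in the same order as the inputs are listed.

[37, 14, 2, -18, -48]; [40, 34, 15, 2, -15]; [48, 43, 40, 24, 22, -3, -29]; [41, 31, -11, -41, -46, -48, -50]

Execution, op by op:
  [2, -18, 37, -48, 14] -> [14, -48, 37, -18, 2] -> [14, -48, 37, -18, 2] -> [37, 14, 2, -18, -48]
  [40, 2, 15, -15, 40, 40, 34] -> [34, 40, 40, -15, 15, 2, 40] -> [34, 40, -15, 15, 2] -> [40, 34, 15, 2, -15]
  [24, 43, 48, -29, 40, 22, -3] -> [-3, 22, 40, -29, 48, 43, 24] -> [-3, 22, 40, -29, 48, 43, 24] -> [48, 43, 40, 24, 22, -3, -29]
  [-41, 31, -48, 41, -46, -11, -11, -50] -> [-50, -11, -11, -46, 41, -48, 31, -41] -> [-50, -11, -46, 41, -48, 31, -41] -> [41, 31, -11, -41, -46, -48, -50]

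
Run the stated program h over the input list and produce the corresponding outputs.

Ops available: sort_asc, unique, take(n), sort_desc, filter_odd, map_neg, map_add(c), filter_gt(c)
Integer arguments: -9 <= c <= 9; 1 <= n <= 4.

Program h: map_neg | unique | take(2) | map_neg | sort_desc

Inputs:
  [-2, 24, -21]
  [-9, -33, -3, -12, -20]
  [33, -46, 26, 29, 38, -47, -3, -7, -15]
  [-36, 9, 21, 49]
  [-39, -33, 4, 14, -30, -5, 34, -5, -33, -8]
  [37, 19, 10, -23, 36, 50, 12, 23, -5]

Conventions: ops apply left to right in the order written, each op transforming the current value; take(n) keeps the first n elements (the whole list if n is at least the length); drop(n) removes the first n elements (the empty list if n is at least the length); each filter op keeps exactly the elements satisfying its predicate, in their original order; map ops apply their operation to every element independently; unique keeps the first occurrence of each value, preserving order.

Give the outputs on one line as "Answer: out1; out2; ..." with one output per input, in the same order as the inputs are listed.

Execution, op by op:
  [-2, 24, -21] -> [2, -24, 21] -> [2, -24, 21] -> [2, -24] -> [-2, 24] -> [24, -2]
  [-9, -33, -3, -12, -20] -> [9, 33, 3, 12, 20] -> [9, 33, 3, 12, 20] -> [9, 33] -> [-9, -33] -> [-9, -33]
  [33, -46, 26, 29, 38, -47, -3, -7, -15] -> [-33, 46, -26, -29, -38, 47, 3, 7, 15] -> [-33, 46, -26, -29, -38, 47, 3, 7, 15] -> [-33, 46] -> [33, -46] -> [33, -46]
  [-36, 9, 21, 49] -> [36, -9, -21, -49] -> [36, -9, -21, -49] -> [36, -9] -> [-36, 9] -> [9, -36]
  [-39, -33, 4, 14, -30, -5, 34, -5, -33, -8] -> [39, 33, -4, -14, 30, 5, -34, 5, 33, 8] -> [39, 33, -4, -14, 30, 5, -34, 8] -> [39, 33] -> [-39, -33] -> [-33, -39]
  [37, 19, 10, -23, 36, 50, 12, 23, -5] -> [-37, -19, -10, 23, -36, -50, -12, -23, 5] -> [-37, -19, -10, 23, -36, -50, -12, -23, 5] -> [-37, -19] -> [37, 19] -> [37, 19]

[24, -2]; [-9, -33]; [33, -46]; [9, -36]; [-33, -39]; [37, 19]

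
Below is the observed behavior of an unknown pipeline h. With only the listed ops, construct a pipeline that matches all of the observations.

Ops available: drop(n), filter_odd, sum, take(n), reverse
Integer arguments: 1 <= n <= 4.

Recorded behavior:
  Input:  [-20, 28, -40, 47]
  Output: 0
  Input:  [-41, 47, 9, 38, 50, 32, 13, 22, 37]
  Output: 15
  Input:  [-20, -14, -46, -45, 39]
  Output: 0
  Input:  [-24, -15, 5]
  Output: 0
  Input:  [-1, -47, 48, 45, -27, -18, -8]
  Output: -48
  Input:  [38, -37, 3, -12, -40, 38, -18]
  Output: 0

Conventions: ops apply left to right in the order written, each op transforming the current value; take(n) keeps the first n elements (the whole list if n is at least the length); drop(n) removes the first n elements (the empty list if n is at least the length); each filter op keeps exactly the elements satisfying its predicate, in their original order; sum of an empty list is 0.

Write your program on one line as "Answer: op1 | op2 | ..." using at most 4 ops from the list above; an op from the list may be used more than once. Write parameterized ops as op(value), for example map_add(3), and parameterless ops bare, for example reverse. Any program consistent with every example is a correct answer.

reverse | filter_odd | drop(2) | sum

Check, running the answer program on each example:
  [-20, 28, -40, 47] -> [47, -40, 28, -20] -> [47] -> [] -> 0
  [-41, 47, 9, 38, 50, 32, 13, 22, 37] -> [37, 22, 13, 32, 50, 38, 9, 47, -41] -> [37, 13, 9, 47, -41] -> [9, 47, -41] -> 15
  [-20, -14, -46, -45, 39] -> [39, -45, -46, -14, -20] -> [39, -45] -> [] -> 0
  [-24, -15, 5] -> [5, -15, -24] -> [5, -15] -> [] -> 0
  [-1, -47, 48, 45, -27, -18, -8] -> [-8, -18, -27, 45, 48, -47, -1] -> [-27, 45, -47, -1] -> [-47, -1] -> -48
  [38, -37, 3, -12, -40, 38, -18] -> [-18, 38, -40, -12, 3, -37, 38] -> [3, -37] -> [] -> 0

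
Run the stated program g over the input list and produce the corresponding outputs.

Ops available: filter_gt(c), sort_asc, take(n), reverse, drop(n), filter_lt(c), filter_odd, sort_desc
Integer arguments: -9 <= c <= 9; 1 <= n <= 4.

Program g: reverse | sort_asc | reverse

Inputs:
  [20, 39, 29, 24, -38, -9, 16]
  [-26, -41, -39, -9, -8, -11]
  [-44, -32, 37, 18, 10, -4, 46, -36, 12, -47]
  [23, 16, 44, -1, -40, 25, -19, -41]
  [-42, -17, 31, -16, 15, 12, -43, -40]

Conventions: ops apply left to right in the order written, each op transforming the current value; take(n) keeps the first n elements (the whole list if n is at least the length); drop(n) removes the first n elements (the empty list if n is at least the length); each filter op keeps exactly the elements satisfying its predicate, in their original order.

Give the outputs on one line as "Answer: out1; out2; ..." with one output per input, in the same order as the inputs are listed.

[39, 29, 24, 20, 16, -9, -38]; [-8, -9, -11, -26, -39, -41]; [46, 37, 18, 12, 10, -4, -32, -36, -44, -47]; [44, 25, 23, 16, -1, -19, -40, -41]; [31, 15, 12, -16, -17, -40, -42, -43]

Execution, op by op:
  [20, 39, 29, 24, -38, -9, 16] -> [16, -9, -38, 24, 29, 39, 20] -> [-38, -9, 16, 20, 24, 29, 39] -> [39, 29, 24, 20, 16, -9, -38]
  [-26, -41, -39, -9, -8, -11] -> [-11, -8, -9, -39, -41, -26] -> [-41, -39, -26, -11, -9, -8] -> [-8, -9, -11, -26, -39, -41]
  [-44, -32, 37, 18, 10, -4, 46, -36, 12, -47] -> [-47, 12, -36, 46, -4, 10, 18, 37, -32, -44] -> [-47, -44, -36, -32, -4, 10, 12, 18, 37, 46] -> [46, 37, 18, 12, 10, -4, -32, -36, -44, -47]
  [23, 16, 44, -1, -40, 25, -19, -41] -> [-41, -19, 25, -40, -1, 44, 16, 23] -> [-41, -40, -19, -1, 16, 23, 25, 44] -> [44, 25, 23, 16, -1, -19, -40, -41]
  [-42, -17, 31, -16, 15, 12, -43, -40] -> [-40, -43, 12, 15, -16, 31, -17, -42] -> [-43, -42, -40, -17, -16, 12, 15, 31] -> [31, 15, 12, -16, -17, -40, -42, -43]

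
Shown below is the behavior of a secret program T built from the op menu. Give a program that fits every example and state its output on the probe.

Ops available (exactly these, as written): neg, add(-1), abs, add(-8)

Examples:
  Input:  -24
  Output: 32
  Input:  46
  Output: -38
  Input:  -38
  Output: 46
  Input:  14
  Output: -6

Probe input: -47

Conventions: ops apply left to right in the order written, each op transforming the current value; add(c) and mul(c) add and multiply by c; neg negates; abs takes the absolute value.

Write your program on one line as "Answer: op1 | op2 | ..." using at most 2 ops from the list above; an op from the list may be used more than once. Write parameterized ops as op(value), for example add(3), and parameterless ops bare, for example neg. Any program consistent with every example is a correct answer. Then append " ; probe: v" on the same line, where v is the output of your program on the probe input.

add(-8) | neg ; probe: 55

Check, running the answer program on each example:
  -24 -> -32 -> 32
  46 -> 38 -> -38
  -38 -> -46 -> 46
  14 -> 6 -> -6
  probe: -47 -> -55 -> 55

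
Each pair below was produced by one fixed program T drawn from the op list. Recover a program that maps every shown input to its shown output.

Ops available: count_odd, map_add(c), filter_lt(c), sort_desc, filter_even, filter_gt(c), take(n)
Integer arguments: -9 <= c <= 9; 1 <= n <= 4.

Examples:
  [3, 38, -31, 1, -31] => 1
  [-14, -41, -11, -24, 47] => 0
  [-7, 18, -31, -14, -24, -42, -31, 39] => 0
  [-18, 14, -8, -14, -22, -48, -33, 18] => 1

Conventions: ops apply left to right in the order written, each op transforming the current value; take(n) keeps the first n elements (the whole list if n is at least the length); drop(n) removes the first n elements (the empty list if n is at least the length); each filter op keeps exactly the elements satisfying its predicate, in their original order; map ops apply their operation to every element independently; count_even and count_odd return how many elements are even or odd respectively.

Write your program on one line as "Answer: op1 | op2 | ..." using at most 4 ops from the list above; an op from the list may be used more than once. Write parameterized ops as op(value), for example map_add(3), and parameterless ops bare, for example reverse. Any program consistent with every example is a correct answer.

sort_desc | map_add(-5) | take(1) | count_odd

Check, running the answer program on each example:
  [3, 38, -31, 1, -31] -> [38, 3, 1, -31, -31] -> [33, -2, -4, -36, -36] -> [33] -> 1
  [-14, -41, -11, -24, 47] -> [47, -11, -14, -24, -41] -> [42, -16, -19, -29, -46] -> [42] -> 0
  [-7, 18, -31, -14, -24, -42, -31, 39] -> [39, 18, -7, -14, -24, -31, -31, -42] -> [34, 13, -12, -19, -29, -36, -36, -47] -> [34] -> 0
  [-18, 14, -8, -14, -22, -48, -33, 18] -> [18, 14, -8, -14, -18, -22, -33, -48] -> [13, 9, -13, -19, -23, -27, -38, -53] -> [13] -> 1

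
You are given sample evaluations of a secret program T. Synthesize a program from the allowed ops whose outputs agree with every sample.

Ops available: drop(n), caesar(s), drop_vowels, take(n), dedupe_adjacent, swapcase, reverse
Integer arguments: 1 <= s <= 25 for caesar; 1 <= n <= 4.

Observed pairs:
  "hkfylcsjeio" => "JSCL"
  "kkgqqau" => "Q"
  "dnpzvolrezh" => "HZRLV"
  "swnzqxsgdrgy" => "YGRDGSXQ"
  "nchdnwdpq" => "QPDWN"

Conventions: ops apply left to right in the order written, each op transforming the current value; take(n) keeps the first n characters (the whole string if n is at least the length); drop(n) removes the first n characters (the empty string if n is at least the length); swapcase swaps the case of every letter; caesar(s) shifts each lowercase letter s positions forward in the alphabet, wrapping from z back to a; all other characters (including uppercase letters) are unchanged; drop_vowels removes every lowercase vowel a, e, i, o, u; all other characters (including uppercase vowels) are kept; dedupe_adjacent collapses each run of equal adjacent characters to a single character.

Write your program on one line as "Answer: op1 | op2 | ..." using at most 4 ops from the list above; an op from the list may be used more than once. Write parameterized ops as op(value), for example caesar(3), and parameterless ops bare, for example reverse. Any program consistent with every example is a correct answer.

drop_vowels | swapcase | drop(4) | reverse

Check, running the answer program on each example:
  "hkfylcsjeio" -> "hkfylcsj" -> "HKFYLCSJ" -> "LCSJ" -> "JSCL"
  "kkgqqau" -> "kkgqq" -> "KKGQQ" -> "Q" -> "Q"
  "dnpzvolrezh" -> "dnpzvlrzh" -> "DNPZVLRZH" -> "VLRZH" -> "HZRLV"
  "swnzqxsgdrgy" -> "swnzqxsgdrgy" -> "SWNZQXSGDRGY" -> "QXSGDRGY" -> "YGRDGSXQ"
  "nchdnwdpq" -> "nchdnwdpq" -> "NCHDNWDPQ" -> "NWDPQ" -> "QPDWN"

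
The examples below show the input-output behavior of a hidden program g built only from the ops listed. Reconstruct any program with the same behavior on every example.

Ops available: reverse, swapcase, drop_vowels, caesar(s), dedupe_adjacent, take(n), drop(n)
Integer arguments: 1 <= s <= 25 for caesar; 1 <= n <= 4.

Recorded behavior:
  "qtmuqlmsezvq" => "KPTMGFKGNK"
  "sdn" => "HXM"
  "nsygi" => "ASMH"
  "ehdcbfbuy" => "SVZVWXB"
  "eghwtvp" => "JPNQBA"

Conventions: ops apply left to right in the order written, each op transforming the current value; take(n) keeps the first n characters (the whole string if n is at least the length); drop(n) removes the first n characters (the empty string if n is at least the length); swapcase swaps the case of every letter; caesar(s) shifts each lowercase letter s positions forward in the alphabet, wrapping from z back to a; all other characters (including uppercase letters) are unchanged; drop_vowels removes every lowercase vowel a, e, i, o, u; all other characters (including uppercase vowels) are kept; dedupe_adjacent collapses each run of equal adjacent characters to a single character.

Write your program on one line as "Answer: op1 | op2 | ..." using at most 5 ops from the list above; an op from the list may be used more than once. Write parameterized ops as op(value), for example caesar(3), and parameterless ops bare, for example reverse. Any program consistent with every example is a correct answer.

reverse | drop_vowels | caesar(20) | swapcase

Check, running the answer program on each example:
  "qtmuqlmsezvq" -> "qvzesmlqumtq" -> "qvzsmlqmtq" -> "kptmgfkgnk" -> "KPTMGFKGNK"
  "sdn" -> "nds" -> "nds" -> "hxm" -> "HXM"
  "nsygi" -> "igysn" -> "gysn" -> "asmh" -> "ASMH"
  "ehdcbfbuy" -> "yubfbcdhe" -> "ybfbcdh" -> "svzvwxb" -> "SVZVWXB"
  "eghwtvp" -> "pvtwhge" -> "pvtwhg" -> "jpnqba" -> "JPNQBA"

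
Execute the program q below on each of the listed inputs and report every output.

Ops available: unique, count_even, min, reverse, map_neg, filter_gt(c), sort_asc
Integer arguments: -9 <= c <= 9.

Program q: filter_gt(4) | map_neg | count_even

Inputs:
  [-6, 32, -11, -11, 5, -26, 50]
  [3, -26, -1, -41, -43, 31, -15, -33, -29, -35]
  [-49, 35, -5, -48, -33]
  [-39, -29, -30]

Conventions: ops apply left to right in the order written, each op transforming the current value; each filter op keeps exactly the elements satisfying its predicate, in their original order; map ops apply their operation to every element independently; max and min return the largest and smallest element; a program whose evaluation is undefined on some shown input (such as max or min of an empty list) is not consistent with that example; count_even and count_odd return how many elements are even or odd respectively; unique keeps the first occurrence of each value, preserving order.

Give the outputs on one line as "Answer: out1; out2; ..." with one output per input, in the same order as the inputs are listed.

Execution, op by op:
  [-6, 32, -11, -11, 5, -26, 50] -> [32, 5, 50] -> [-32, -5, -50] -> 2
  [3, -26, -1, -41, -43, 31, -15, -33, -29, -35] -> [31] -> [-31] -> 0
  [-49, 35, -5, -48, -33] -> [35] -> [-35] -> 0
  [-39, -29, -30] -> [] -> [] -> 0

2; 0; 0; 0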